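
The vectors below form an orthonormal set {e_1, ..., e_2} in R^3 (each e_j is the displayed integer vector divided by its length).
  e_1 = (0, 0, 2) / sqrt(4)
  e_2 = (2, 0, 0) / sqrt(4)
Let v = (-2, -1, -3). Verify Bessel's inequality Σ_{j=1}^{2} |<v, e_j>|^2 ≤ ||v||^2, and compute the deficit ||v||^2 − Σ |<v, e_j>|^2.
Σ |<v, e_j>|^2 = 13; ||v||^2 = 14; deficit = 1

Write each e_j = u_j / sqrt(<u_j, u_j>) where u_j is the displayed integer vector. Then <v, e_j> = <v, u_j> / sqrt(<u_j, u_j>), so |<v, e_j>|^2 = <v, u_j>^2 / <u_j, u_j>.
Coefficients: <v, e_1> = -6/sqrt(4), <v, e_2> = -4/sqrt(4).
Square and sum: Σ |<v, e_j>|^2 = 13.
Compute ||v||^2 = v·v = 14.
Deficit = 14 − 13 = 1 ≥ 0, confirming Bessel's inequality. (The deficit equals ||v − Σ <v,e_j> e_j||^2, the squared distance from v to span{e_j}.)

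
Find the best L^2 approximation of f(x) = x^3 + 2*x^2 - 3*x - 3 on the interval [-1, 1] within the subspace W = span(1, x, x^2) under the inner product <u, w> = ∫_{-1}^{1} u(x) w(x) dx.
g(x) = 2*x^2 - 12*x/5 - 3

The best approximation g ∈ W is the orthogonal projection of f onto W. Writing g = a_0 + a_1 x + a_2 x^2, the coefficients solve the normal equations G · a = b where
  G_{ij} = <φ_i, φ_j> and b_i = <f, φ_i>, with φ_0 = 1, φ_1 = x, φ_2 = x^2.
G =
  [2, 0, 2/3]
  [0, 2/3, 0]
  [2/3, 0, 2/5],
b = (-14/3, -8/5, -6/5).
Solving gives a_0 = -3, a_1 = -12/5, a_2 = 2, so
  g(x) = 2*x^2 - 12*x/5 - 3.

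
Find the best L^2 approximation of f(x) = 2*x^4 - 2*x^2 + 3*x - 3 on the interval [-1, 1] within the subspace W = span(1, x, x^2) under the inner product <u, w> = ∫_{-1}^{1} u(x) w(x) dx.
g(x) = -2*x^2/7 + 3*x - 111/35

The best approximation g ∈ W is the orthogonal projection of f onto W. Writing g = a_0 + a_1 x + a_2 x^2, the coefficients solve the normal equations G · a = b where
  G_{ij} = <φ_i, φ_j> and b_i = <f, φ_i>, with φ_0 = 1, φ_1 = x, φ_2 = x^2.
G =
  [2, 0, 2/3]
  [0, 2/3, 0]
  [2/3, 0, 2/5],
b = (-98/15, 2, -78/35).
Solving gives a_0 = -111/35, a_1 = 3, a_2 = -2/7, so
  g(x) = -2*x^2/7 + 3*x - 111/35.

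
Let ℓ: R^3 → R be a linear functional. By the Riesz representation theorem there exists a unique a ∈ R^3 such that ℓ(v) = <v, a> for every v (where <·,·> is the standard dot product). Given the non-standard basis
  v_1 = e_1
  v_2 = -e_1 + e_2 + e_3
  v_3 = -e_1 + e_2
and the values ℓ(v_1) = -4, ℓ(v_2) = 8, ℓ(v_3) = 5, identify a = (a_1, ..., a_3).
a = (-4, 1, 3)

Write a = (a_1, ..., a_3) in the standard basis. For each basis vector v_i, ℓ(v_i) = <v_i, a> is a linear equation in the a_j's. Collect the n equations into a matrix system V a = ℓ, where row i of V is v_i (expressed in the standard basis). Since V is invertible (lower-triangular with 1s on the diagonal, up to permutation), solve by back-substitution:
  V =
[[1, 0, 0],
 [-1, 1, 1],
 [-1, 1, 0]]
  V a = (-4, 8, 5)
Solving gives a = (-4, 1, 3).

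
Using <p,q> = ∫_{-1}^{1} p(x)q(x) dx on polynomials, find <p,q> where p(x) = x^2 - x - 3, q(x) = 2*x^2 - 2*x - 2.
<p,q> = 44/5

Expand the product: p(x)·q(x) = 2*x^4 - 4*x^3 - 6*x^2 + 8*x + 6.
∫_{-1}^{1} of each monomial x^k gives [2/(k+1) if k even, 0 if k odd]. Integrating term-by-term (or equivalently evaluating the antiderivative F(x) = 2*x^5/5 - x^4 - 2*x^3 + 4*x^2 + 6*x at the endpoints):
  F(1) − F(−1) = 37/5 − (-7/5) = 44/5.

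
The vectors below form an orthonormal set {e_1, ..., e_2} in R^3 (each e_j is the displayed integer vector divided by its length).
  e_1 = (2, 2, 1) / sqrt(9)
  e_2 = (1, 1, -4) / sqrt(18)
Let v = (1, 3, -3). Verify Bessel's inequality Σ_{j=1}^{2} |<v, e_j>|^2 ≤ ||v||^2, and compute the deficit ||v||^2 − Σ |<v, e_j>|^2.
Σ |<v, e_j>|^2 = 17; ||v||^2 = 19; deficit = 2

Write each e_j = u_j / sqrt(<u_j, u_j>) where u_j is the displayed integer vector. Then <v, e_j> = <v, u_j> / sqrt(<u_j, u_j>), so |<v, e_j>|^2 = <v, u_j>^2 / <u_j, u_j>.
Coefficients: <v, e_1> = 5/sqrt(9), <v, e_2> = 16/sqrt(18).
Square and sum: Σ |<v, e_j>|^2 = 17.
Compute ||v||^2 = v·v = 19.
Deficit = 19 − 17 = 2 ≥ 0, confirming Bessel's inequality. (The deficit equals ||v − Σ <v,e_j> e_j||^2, the squared distance from v to span{e_j}.)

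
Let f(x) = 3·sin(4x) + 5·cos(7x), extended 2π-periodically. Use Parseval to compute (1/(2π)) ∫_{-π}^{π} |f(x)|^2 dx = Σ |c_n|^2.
Σ |c_n|^2 = 17

Expand |f|^2 and use orthogonality of {sin(nx), cos(mx)} on [-π, π]:
  ∫_{-π}^{π} sin(nx)^2 dx = π, ∫ cos(mx)^2 dx = π, and cross terms integrate to 0.
So ∫_{-π}^{π} f(x)^2 dx = 3^2 · π + 5^2 · π = (9 + 25)π.
Divide by 2π: (9 + 25)/2 = 17.
By Parseval, this equals Σ |c_n|^2.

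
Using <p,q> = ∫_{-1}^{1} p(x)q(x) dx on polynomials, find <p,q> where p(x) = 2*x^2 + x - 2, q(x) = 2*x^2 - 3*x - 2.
<p,q> = 34/15

Expand the product: p(x)·q(x) = 4*x^4 - 4*x^3 - 11*x^2 + 4*x + 4.
∫_{-1}^{1} of each monomial x^k gives [2/(k+1) if k even, 0 if k odd]. Integrating term-by-term (or equivalently evaluating the antiderivative F(x) = 4*x^5/5 - x^4 - 11*x^3/3 + 2*x^2 + 4*x at the endpoints):
  F(1) − F(−1) = 32/15 − (-2/15) = 34/15.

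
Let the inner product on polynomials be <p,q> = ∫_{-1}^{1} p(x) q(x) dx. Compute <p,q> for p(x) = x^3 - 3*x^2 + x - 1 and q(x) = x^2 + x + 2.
<p,q> = -44/5

Expand the product: p(x)·q(x) = x^5 - 2*x^4 - 6*x^2 + x - 2.
∫_{-1}^{1} of each monomial x^k gives [2/(k+1) if k even, 0 if k odd]. Integrating term-by-term (or equivalently evaluating the antiderivative F(x) = x^6/6 - 2*x^5/5 - 2*x^3 + x^2/2 - 2*x at the endpoints):
  F(1) − F(−1) = -56/15 − (76/15) = -44/5.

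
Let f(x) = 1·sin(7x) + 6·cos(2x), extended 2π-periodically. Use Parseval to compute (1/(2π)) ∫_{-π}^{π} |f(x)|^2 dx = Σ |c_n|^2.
Σ |c_n|^2 = 37/2

Expand |f|^2 and use orthogonality of {sin(nx), cos(mx)} on [-π, π]:
  ∫_{-π}^{π} sin(nx)^2 dx = π, ∫ cos(mx)^2 dx = π, and cross terms integrate to 0.
So ∫_{-π}^{π} f(x)^2 dx = 1^2 · π + 6^2 · π = (1 + 36)π.
Divide by 2π: (1 + 36)/2 = 37/2.
By Parseval, this equals Σ |c_n|^2.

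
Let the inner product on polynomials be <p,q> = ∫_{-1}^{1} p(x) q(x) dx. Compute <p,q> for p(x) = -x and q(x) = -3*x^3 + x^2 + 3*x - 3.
<p,q> = -4/5

Expand the product: p(x)·q(x) = 3*x^4 - x^3 - 3*x^2 + 3*x.
∫_{-1}^{1} of each monomial x^k gives [2/(k+1) if k even, 0 if k odd]. Integrating term-by-term (or equivalently evaluating the antiderivative F(x) = 3*x^5/5 - x^4/4 - x^3 + 3*x^2/2 at the endpoints):
  F(1) − F(−1) = 17/20 − (33/20) = -4/5.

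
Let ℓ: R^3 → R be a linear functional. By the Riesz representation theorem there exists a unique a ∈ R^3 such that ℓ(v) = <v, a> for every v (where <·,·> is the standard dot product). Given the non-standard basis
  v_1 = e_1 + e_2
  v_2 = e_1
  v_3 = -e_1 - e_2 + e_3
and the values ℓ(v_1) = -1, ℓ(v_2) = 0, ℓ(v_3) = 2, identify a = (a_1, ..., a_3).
a = (0, -1, 1)

Write a = (a_1, ..., a_3) in the standard basis. For each basis vector v_i, ℓ(v_i) = <v_i, a> is a linear equation in the a_j's. Collect the n equations into a matrix system V a = ℓ, where row i of V is v_i (expressed in the standard basis). Since V is invertible (lower-triangular with 1s on the diagonal, up to permutation), solve by back-substitution:
  V =
[[1, 1, 0],
 [1, 0, 0],
 [-1, -1, 1]]
  V a = (-1, 0, 2)
Solving gives a = (0, -1, 1).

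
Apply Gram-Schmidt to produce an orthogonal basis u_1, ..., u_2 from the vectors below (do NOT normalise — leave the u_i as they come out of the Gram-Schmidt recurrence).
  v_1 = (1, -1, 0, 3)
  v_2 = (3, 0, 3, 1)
Orthogonal basis:
  u_1 = (1, -1, 0, 3)
  u_2 = (27/11, 6/11, 3, -7/11)

Apply the Gram-Schmidt recurrence
  u_1 = v_1
  u_i = v_i − Σ_{j<i} ((v_i · u_j) / (u_j · u_j)) · u_j.

Step by step this gives:
  u_1 = (1, -1, 0, 3)
  u_2 = (27/11, 6/11, 3, -7/11)

Orthogonality check:
  u_2 · u_1 = 0 (should be 0)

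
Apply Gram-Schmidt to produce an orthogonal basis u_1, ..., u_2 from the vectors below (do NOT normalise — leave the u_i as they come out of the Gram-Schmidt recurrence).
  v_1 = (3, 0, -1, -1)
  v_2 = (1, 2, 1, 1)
Orthogonal basis:
  u_1 = (3, 0, -1, -1)
  u_2 = (8/11, 2, 12/11, 12/11)

Apply the Gram-Schmidt recurrence
  u_1 = v_1
  u_i = v_i − Σ_{j<i} ((v_i · u_j) / (u_j · u_j)) · u_j.

Step by step this gives:
  u_1 = (3, 0, -1, -1)
  u_2 = (8/11, 2, 12/11, 12/11)

Orthogonality check:
  u_2 · u_1 = 0 (should be 0)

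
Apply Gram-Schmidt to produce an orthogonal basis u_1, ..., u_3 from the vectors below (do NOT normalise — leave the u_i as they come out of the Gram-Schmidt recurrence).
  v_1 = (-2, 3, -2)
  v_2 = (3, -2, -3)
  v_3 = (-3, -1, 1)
Orthogonal basis:
  u_1 = (-2, 3, -2)
  u_2 = (39/17, -16/17, -63/17)
  u_3 = (-23/13, -276/169, -115/169)

Apply the Gram-Schmidt recurrence
  u_1 = v_1
  u_i = v_i − Σ_{j<i} ((v_i · u_j) / (u_j · u_j)) · u_j.

Step by step this gives:
  u_1 = (-2, 3, -2)
  u_2 = (39/17, -16/17, -63/17)
  u_3 = (-23/13, -276/169, -115/169)

Orthogonality check:
  u_2 · u_1 = 0 (should be 0)
  u_3 · u_1 = 0 (should be 0)
  u_3 · u_2 = 0 (should be 0)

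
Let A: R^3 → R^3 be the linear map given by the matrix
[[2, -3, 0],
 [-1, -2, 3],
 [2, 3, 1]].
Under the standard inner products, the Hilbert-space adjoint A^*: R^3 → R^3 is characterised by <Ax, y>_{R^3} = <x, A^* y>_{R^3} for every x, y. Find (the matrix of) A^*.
A^* = A^T =
[[2, -1, 2],
 [-3, -2, 3],
 [0, 3, 1]]

For real matrices with standard dot products, the defining identity <Ax, y> = <x, A^* y> gives (Ax)^T y = x^T (A^*) y, i.e. x^T A^T y = x^T (A^*) y. Since this holds for all x, y, we must have A^* = A^T. Therefore
A^* =
[[2, -1, 2],
 [-3, -2, 3],
 [0, 3, 1]].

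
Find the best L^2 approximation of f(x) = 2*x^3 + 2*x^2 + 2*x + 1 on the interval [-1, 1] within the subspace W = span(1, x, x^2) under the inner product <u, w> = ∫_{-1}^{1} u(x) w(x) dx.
g(x) = 2*x^2 + 16*x/5 + 1

The best approximation g ∈ W is the orthogonal projection of f onto W. Writing g = a_0 + a_1 x + a_2 x^2, the coefficients solve the normal equations G · a = b where
  G_{ij} = <φ_i, φ_j> and b_i = <f, φ_i>, with φ_0 = 1, φ_1 = x, φ_2 = x^2.
G =
  [2, 0, 2/3]
  [0, 2/3, 0]
  [2/3, 0, 2/5],
b = (10/3, 32/15, 22/15).
Solving gives a_0 = 1, a_1 = 16/5, a_2 = 2, so
  g(x) = 2*x^2 + 16*x/5 + 1.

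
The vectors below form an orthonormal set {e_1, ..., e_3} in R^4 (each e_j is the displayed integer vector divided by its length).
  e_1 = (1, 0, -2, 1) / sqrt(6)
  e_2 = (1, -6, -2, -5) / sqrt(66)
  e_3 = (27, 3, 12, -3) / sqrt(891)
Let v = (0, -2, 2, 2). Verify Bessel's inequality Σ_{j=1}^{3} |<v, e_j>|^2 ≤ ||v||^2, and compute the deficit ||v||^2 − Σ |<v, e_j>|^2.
Σ |<v, e_j>|^2 = 8/9; ||v||^2 = 12; deficit = 100/9

Write each e_j = u_j / sqrt(<u_j, u_j>) where u_j is the displayed integer vector. Then <v, e_j> = <v, u_j> / sqrt(<u_j, u_j>), so |<v, e_j>|^2 = <v, u_j>^2 / <u_j, u_j>.
Coefficients: <v, e_1> = -2/sqrt(6), <v, e_2> = -2/sqrt(66), <v, e_3> = 12/sqrt(891).
Square and sum: Σ |<v, e_j>|^2 = 8/9.
Compute ||v||^2 = v·v = 12.
Deficit = 12 − 8/9 = 100/9 ≥ 0, confirming Bessel's inequality. (The deficit equals ||v − Σ <v,e_j> e_j||^2, the squared distance from v to span{e_j}.)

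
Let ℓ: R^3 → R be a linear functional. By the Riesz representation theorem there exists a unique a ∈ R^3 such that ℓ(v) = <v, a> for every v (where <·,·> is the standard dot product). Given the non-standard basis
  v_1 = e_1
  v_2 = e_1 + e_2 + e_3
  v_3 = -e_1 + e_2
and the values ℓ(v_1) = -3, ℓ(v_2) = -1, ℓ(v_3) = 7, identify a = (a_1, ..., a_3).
a = (-3, 4, -2)

Write a = (a_1, ..., a_3) in the standard basis. For each basis vector v_i, ℓ(v_i) = <v_i, a> is a linear equation in the a_j's. Collect the n equations into a matrix system V a = ℓ, where row i of V is v_i (expressed in the standard basis). Since V is invertible (lower-triangular with 1s on the diagonal, up to permutation), solve by back-substitution:
  V =
[[1, 0, 0],
 [1, 1, 1],
 [-1, 1, 0]]
  V a = (-3, -1, 7)
Solving gives a = (-3, 4, -2).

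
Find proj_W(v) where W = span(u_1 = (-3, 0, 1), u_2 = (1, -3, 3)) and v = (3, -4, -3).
proj_W(v) = (372/95, -18/19, -24/95)

Set up U = [u_1 | ... | u_2] ∈ R^(3×2). The projector onto W = col(U) is P = U (U^T U)^(-1) U^T.
Compute U^T U =
  [10, 0]
  [0, 19],
and U^T v = (-12, 6).
Solve U^T U · c = U^T v for the coefficients: c = (-6/5, 6/19). The projection is proj_W(v) = U c.
Check: (v - proj_W(v)) · u_1 = 0  (should be 0).
Check: (v - proj_W(v)) · u_2 = 0  (should be 0).
Result: proj_W(v) = (372/95, -18/19, -24/95).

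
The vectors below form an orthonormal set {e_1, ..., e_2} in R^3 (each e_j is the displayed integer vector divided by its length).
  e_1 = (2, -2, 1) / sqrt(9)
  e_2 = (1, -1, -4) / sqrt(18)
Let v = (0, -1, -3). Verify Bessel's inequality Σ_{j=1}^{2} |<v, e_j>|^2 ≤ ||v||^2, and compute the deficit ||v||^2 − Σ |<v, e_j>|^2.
Σ |<v, e_j>|^2 = 19/2; ||v||^2 = 10; deficit = 1/2

Write each e_j = u_j / sqrt(<u_j, u_j>) where u_j is the displayed integer vector. Then <v, e_j> = <v, u_j> / sqrt(<u_j, u_j>), so |<v, e_j>|^2 = <v, u_j>^2 / <u_j, u_j>.
Coefficients: <v, e_1> = -1/sqrt(9), <v, e_2> = 13/sqrt(18).
Square and sum: Σ |<v, e_j>|^2 = 19/2.
Compute ||v||^2 = v·v = 10.
Deficit = 10 − 19/2 = 1/2 ≥ 0, confirming Bessel's inequality. (The deficit equals ||v − Σ <v,e_j> e_j||^2, the squared distance from v to span{e_j}.)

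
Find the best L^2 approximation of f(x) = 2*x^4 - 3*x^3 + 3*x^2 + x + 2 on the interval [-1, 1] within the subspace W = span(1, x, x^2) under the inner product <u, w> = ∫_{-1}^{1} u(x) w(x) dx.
g(x) = 33*x^2/7 - 4*x/5 + 64/35

The best approximation g ∈ W is the orthogonal projection of f onto W. Writing g = a_0 + a_1 x + a_2 x^2, the coefficients solve the normal equations G · a = b where
  G_{ij} = <φ_i, φ_j> and b_i = <f, φ_i>, with φ_0 = 1, φ_1 = x, φ_2 = x^2.
G =
  [2, 0, 2/3]
  [0, 2/3, 0]
  [2/3, 0, 2/5],
b = (34/5, -8/15, 326/105).
Solving gives a_0 = 64/35, a_1 = -4/5, a_2 = 33/7, so
  g(x) = 33*x^2/7 - 4*x/5 + 64/35.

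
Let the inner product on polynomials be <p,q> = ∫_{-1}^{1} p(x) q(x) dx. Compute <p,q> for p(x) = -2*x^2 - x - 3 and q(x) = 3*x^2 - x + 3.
<p,q> = -446/15

Expand the product: p(x)·q(x) = -6*x^4 - x^3 - 14*x^2 - 9.
∫_{-1}^{1} of each monomial x^k gives [2/(k+1) if k even, 0 if k odd]. Integrating term-by-term (or equivalently evaluating the antiderivative F(x) = -6*x^5/5 - x^4/4 - 14*x^3/3 - 9*x at the endpoints):
  F(1) − F(−1) = -907/60 − (877/60) = -446/15.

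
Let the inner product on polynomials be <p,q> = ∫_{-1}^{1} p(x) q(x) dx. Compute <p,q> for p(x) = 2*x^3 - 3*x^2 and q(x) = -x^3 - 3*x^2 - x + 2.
<p,q> = -62/35

Expand the product: p(x)·q(x) = -2*x^6 - 3*x^5 + 7*x^4 + 7*x^3 - 6*x^2.
∫_{-1}^{1} of each monomial x^k gives [2/(k+1) if k even, 0 if k odd]. Integrating term-by-term (or equivalently evaluating the antiderivative F(x) = -2*x^7/7 - x^6/2 + 7*x^5/5 + 7*x^4/4 - 2*x^3 at the endpoints):
  F(1) − F(−1) = 51/140 − (299/140) = -62/35.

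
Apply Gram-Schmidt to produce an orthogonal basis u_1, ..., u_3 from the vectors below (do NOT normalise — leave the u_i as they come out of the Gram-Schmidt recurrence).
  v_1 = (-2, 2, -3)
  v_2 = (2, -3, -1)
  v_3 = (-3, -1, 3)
Orthogonal basis:
  u_1 = (-2, 2, -3)
  u_2 = (20/17, -37/17, -38/17)
  u_3 = (-517/189, -376/189, 94/189)

Apply the Gram-Schmidt recurrence
  u_1 = v_1
  u_i = v_i − Σ_{j<i} ((v_i · u_j) / (u_j · u_j)) · u_j.

Step by step this gives:
  u_1 = (-2, 2, -3)
  u_2 = (20/17, -37/17, -38/17)
  u_3 = (-517/189, -376/189, 94/189)

Orthogonality check:
  u_2 · u_1 = 0 (should be 0)
  u_3 · u_1 = 0 (should be 0)
  u_3 · u_2 = 0 (should be 0)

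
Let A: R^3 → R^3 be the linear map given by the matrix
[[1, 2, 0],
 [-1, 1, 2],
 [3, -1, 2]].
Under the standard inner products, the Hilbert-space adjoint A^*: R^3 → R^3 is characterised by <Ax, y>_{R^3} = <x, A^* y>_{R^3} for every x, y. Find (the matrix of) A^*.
A^* = A^T =
[[1, -1, 3],
 [2, 1, -1],
 [0, 2, 2]]

For real matrices with standard dot products, the defining identity <Ax, y> = <x, A^* y> gives (Ax)^T y = x^T (A^*) y, i.e. x^T A^T y = x^T (A^*) y. Since this holds for all x, y, we must have A^* = A^T. Therefore
A^* =
[[1, -1, 3],
 [2, 1, -1],
 [0, 2, 2]].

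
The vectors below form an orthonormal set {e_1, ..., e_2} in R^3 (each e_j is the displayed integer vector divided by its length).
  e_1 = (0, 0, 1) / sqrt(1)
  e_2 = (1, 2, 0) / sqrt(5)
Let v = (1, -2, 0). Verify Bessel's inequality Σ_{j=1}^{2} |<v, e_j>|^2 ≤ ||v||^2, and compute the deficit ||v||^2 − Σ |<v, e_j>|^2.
Σ |<v, e_j>|^2 = 9/5; ||v||^2 = 5; deficit = 16/5

Write each e_j = u_j / sqrt(<u_j, u_j>) where u_j is the displayed integer vector. Then <v, e_j> = <v, u_j> / sqrt(<u_j, u_j>), so |<v, e_j>|^2 = <v, u_j>^2 / <u_j, u_j>.
Coefficients: <v, e_1> = 0/sqrt(1), <v, e_2> = -3/sqrt(5).
Square and sum: Σ |<v, e_j>|^2 = 9/5.
Compute ||v||^2 = v·v = 5.
Deficit = 5 − 9/5 = 16/5 ≥ 0, confirming Bessel's inequality. (The deficit equals ||v − Σ <v,e_j> e_j||^2, the squared distance from v to span{e_j}.)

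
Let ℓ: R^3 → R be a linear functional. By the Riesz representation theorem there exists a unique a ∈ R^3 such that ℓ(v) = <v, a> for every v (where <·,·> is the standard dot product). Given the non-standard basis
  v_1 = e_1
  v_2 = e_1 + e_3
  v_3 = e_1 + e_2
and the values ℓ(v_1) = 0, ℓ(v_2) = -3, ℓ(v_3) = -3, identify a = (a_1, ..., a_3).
a = (0, -3, -3)

Write a = (a_1, ..., a_3) in the standard basis. For each basis vector v_i, ℓ(v_i) = <v_i, a> is a linear equation in the a_j's. Collect the n equations into a matrix system V a = ℓ, where row i of V is v_i (expressed in the standard basis). Since V is invertible (lower-triangular with 1s on the diagonal, up to permutation), solve by back-substitution:
  V =
[[1, 0, 0],
 [1, 0, 1],
 [1, 1, 0]]
  V a = (0, -3, -3)
Solving gives a = (0, -3, -3).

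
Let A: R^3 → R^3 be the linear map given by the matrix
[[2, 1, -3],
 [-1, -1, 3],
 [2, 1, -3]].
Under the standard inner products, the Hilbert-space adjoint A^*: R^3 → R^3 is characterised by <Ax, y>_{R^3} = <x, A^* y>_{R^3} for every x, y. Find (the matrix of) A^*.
A^* = A^T =
[[2, -1, 2],
 [1, -1, 1],
 [-3, 3, -3]]

For real matrices with standard dot products, the defining identity <Ax, y> = <x, A^* y> gives (Ax)^T y = x^T (A^*) y, i.e. x^T A^T y = x^T (A^*) y. Since this holds for all x, y, we must have A^* = A^T. Therefore
A^* =
[[2, -1, 2],
 [1, -1, 1],
 [-3, 3, -3]].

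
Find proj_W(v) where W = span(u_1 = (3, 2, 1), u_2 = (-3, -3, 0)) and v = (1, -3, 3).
proj_W(v) = (2/3, -8/3, 10/3)

Set up U = [u_1 | ... | u_2] ∈ R^(3×2). The projector onto W = col(U) is P = U (U^T U)^(-1) U^T.
Compute U^T U =
  [14, -15]
  [-15, 18],
and U^T v = (0, 6).
Solve U^T U · c = U^T v for the coefficients: c = (10/3, 28/9). The projection is proj_W(v) = U c.
Check: (v - proj_W(v)) · u_1 = 0  (should be 0).
Check: (v - proj_W(v)) · u_2 = 0  (should be 0).
Result: proj_W(v) = (2/3, -8/3, 10/3).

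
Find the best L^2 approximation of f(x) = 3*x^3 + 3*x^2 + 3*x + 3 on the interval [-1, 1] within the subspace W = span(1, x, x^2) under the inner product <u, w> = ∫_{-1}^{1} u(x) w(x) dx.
g(x) = 3*x^2 + 24*x/5 + 3

The best approximation g ∈ W is the orthogonal projection of f onto W. Writing g = a_0 + a_1 x + a_2 x^2, the coefficients solve the normal equations G · a = b where
  G_{ij} = <φ_i, φ_j> and b_i = <f, φ_i>, with φ_0 = 1, φ_1 = x, φ_2 = x^2.
G =
  [2, 0, 2/3]
  [0, 2/3, 0]
  [2/3, 0, 2/5],
b = (8, 16/5, 16/5).
Solving gives a_0 = 3, a_1 = 24/5, a_2 = 3, so
  g(x) = 3*x^2 + 24*x/5 + 3.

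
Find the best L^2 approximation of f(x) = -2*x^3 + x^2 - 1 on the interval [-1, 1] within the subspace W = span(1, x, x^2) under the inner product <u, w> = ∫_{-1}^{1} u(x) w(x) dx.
g(x) = x^2 - 6*x/5 - 1

The best approximation g ∈ W is the orthogonal projection of f onto W. Writing g = a_0 + a_1 x + a_2 x^2, the coefficients solve the normal equations G · a = b where
  G_{ij} = <φ_i, φ_j> and b_i = <f, φ_i>, with φ_0 = 1, φ_1 = x, φ_2 = x^2.
G =
  [2, 0, 2/3]
  [0, 2/3, 0]
  [2/3, 0, 2/5],
b = (-4/3, -4/5, -4/15).
Solving gives a_0 = -1, a_1 = -6/5, a_2 = 1, so
  g(x) = x^2 - 6*x/5 - 1.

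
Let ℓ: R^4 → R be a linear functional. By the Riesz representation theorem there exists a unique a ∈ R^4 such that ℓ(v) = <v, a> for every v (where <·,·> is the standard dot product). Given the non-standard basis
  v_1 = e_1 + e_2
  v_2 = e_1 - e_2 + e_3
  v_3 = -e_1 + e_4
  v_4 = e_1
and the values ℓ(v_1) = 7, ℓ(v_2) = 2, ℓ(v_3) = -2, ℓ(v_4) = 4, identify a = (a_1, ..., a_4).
a = (4, 3, 1, 2)

Write a = (a_1, ..., a_4) in the standard basis. For each basis vector v_i, ℓ(v_i) = <v_i, a> is a linear equation in the a_j's. Collect the n equations into a matrix system V a = ℓ, where row i of V is v_i (expressed in the standard basis). Since V is invertible (lower-triangular with 1s on the diagonal, up to permutation), solve by back-substitution:
  V =
[[1, 1, 0, 0],
 [1, -1, 1, 0],
 [-1, 0, 0, 1],
 [1, 0, 0, 0]]
  V a = (7, 2, -2, 4)
Solving gives a = (4, 3, 1, 2).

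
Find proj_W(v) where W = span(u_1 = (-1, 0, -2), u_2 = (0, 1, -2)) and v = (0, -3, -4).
proj_W(v) = (-20/9, -7/9, -26/9)

Set up U = [u_1 | ... | u_2] ∈ R^(3×2). The projector onto W = col(U) is P = U (U^T U)^(-1) U^T.
Compute U^T U =
  [5, 4]
  [4, 5],
and U^T v = (8, 5).
Solve U^T U · c = U^T v for the coefficients: c = (20/9, -7/9). The projection is proj_W(v) = U c.
Check: (v - proj_W(v)) · u_1 = 0  (should be 0).
Check: (v - proj_W(v)) · u_2 = 0  (should be 0).
Result: proj_W(v) = (-20/9, -7/9, -26/9).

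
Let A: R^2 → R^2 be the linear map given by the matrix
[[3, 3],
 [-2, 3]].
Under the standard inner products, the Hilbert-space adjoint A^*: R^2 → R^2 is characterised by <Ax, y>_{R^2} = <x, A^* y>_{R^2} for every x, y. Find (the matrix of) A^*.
A^* = A^T =
[[3, -2],
 [3, 3]]

For real matrices with standard dot products, the defining identity <Ax, y> = <x, A^* y> gives (Ax)^T y = x^T (A^*) y, i.e. x^T A^T y = x^T (A^*) y. Since this holds for all x, y, we must have A^* = A^T. Therefore
A^* =
[[3, -2],
 [3, 3]].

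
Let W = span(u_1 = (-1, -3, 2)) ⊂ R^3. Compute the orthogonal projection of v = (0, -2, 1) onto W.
proj_W(v) = (-4/7, -12/7, 8/7)

Set up U = [u_1 | ... | u_1] ∈ R^(3×1). The projector onto W = col(U) is P = U (U^T U)^(-1) U^T.
Compute U^T U =
  [14],
and U^T v = (8).
Solve U^T U · c = U^T v for the coefficients: c = (4/7). The projection is proj_W(v) = U c.
Check: (v - proj_W(v)) · u_1 = 0  (should be 0).
Result: proj_W(v) = (-4/7, -12/7, 8/7).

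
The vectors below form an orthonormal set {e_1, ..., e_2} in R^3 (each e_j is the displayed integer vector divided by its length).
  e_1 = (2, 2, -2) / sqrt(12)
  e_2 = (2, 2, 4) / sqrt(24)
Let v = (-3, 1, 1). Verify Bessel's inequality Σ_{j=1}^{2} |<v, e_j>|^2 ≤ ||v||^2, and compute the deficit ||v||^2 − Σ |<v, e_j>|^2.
Σ |<v, e_j>|^2 = 3; ||v||^2 = 11; deficit = 8

Write each e_j = u_j / sqrt(<u_j, u_j>) where u_j is the displayed integer vector. Then <v, e_j> = <v, u_j> / sqrt(<u_j, u_j>), so |<v, e_j>|^2 = <v, u_j>^2 / <u_j, u_j>.
Coefficients: <v, e_1> = -6/sqrt(12), <v, e_2> = 0/sqrt(24).
Square and sum: Σ |<v, e_j>|^2 = 3.
Compute ||v||^2 = v·v = 11.
Deficit = 11 − 3 = 8 ≥ 0, confirming Bessel's inequality. (The deficit equals ||v − Σ <v,e_j> e_j||^2, the squared distance from v to span{e_j}.)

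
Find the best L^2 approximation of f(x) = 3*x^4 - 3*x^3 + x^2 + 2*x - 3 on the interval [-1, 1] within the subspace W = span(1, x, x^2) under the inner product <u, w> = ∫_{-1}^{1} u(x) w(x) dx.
g(x) = 25*x^2/7 + x/5 - 114/35

The best approximation g ∈ W is the orthogonal projection of f onto W. Writing g = a_0 + a_1 x + a_2 x^2, the coefficients solve the normal equations G · a = b where
  G_{ij} = <φ_i, φ_j> and b_i = <f, φ_i>, with φ_0 = 1, φ_1 = x, φ_2 = x^2.
G =
  [2, 0, 2/3]
  [0, 2/3, 0]
  [2/3, 0, 2/5],
b = (-62/15, 2/15, -26/35).
Solving gives a_0 = -114/35, a_1 = 1/5, a_2 = 25/7, so
  g(x) = 25*x^2/7 + x/5 - 114/35.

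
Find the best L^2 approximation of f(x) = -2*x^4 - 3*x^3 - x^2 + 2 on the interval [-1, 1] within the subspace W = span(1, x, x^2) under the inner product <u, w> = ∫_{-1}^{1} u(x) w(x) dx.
g(x) = -19*x^2/7 - 9*x/5 + 76/35

The best approximation g ∈ W is the orthogonal projection of f onto W. Writing g = a_0 + a_1 x + a_2 x^2, the coefficients solve the normal equations G · a = b where
  G_{ij} = <φ_i, φ_j> and b_i = <f, φ_i>, with φ_0 = 1, φ_1 = x, φ_2 = x^2.
G =
  [2, 0, 2/3]
  [0, 2/3, 0]
  [2/3, 0, 2/5],
b = (38/15, -6/5, 38/105).
Solving gives a_0 = 76/35, a_1 = -9/5, a_2 = -19/7, so
  g(x) = -19*x^2/7 - 9*x/5 + 76/35.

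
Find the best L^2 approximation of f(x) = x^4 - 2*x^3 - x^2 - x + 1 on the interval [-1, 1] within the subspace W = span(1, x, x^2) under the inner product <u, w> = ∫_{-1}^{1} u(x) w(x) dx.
g(x) = -x^2/7 - 11*x/5 + 32/35

The best approximation g ∈ W is the orthogonal projection of f onto W. Writing g = a_0 + a_1 x + a_2 x^2, the coefficients solve the normal equations G · a = b where
  G_{ij} = <φ_i, φ_j> and b_i = <f, φ_i>, with φ_0 = 1, φ_1 = x, φ_2 = x^2.
G =
  [2, 0, 2/3]
  [0, 2/3, 0]
  [2/3, 0, 2/5],
b = (26/15, -22/15, 58/105).
Solving gives a_0 = 32/35, a_1 = -11/5, a_2 = -1/7, so
  g(x) = -x^2/7 - 11*x/5 + 32/35.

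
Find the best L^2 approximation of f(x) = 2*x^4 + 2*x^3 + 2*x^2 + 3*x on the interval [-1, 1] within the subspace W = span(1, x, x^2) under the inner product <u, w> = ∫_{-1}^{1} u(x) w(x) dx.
g(x) = 26*x^2/7 + 21*x/5 - 6/35

The best approximation g ∈ W is the orthogonal projection of f onto W. Writing g = a_0 + a_1 x + a_2 x^2, the coefficients solve the normal equations G · a = b where
  G_{ij} = <φ_i, φ_j> and b_i = <f, φ_i>, with φ_0 = 1, φ_1 = x, φ_2 = x^2.
G =
  [2, 0, 2/3]
  [0, 2/3, 0]
  [2/3, 0, 2/5],
b = (32/15, 14/5, 48/35).
Solving gives a_0 = -6/35, a_1 = 21/5, a_2 = 26/7, so
  g(x) = 26*x^2/7 + 21*x/5 - 6/35.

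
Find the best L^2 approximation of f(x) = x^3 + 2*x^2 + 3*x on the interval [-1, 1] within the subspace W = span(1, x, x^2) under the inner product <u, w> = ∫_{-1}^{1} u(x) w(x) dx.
g(x) = 2*x^2 + 18*x/5

The best approximation g ∈ W is the orthogonal projection of f onto W. Writing g = a_0 + a_1 x + a_2 x^2, the coefficients solve the normal equations G · a = b where
  G_{ij} = <φ_i, φ_j> and b_i = <f, φ_i>, with φ_0 = 1, φ_1 = x, φ_2 = x^2.
G =
  [2, 0, 2/3]
  [0, 2/3, 0]
  [2/3, 0, 2/5],
b = (4/3, 12/5, 4/5).
Solving gives a_0 = 0, a_1 = 18/5, a_2 = 2, so
  g(x) = 2*x^2 + 18*x/5.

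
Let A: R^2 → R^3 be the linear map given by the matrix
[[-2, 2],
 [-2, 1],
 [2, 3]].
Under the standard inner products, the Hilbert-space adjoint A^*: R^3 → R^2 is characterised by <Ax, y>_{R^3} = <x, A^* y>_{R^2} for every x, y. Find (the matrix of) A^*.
A^* = A^T =
[[-2, -2, 2],
 [2, 1, 3]]

For real matrices with standard dot products, the defining identity <Ax, y> = <x, A^* y> gives (Ax)^T y = x^T (A^*) y, i.e. x^T A^T y = x^T (A^*) y. Since this holds for all x, y, we must have A^* = A^T. Therefore
A^* =
[[-2, -2, 2],
 [2, 1, 3]].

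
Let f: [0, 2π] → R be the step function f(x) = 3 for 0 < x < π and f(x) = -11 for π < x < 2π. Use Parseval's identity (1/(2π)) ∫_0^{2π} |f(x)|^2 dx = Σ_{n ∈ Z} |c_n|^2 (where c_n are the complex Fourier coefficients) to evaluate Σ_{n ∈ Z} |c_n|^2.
Σ |c_n|^2 = 65

Parseval equates the L^2 energy of f (normalised by 1/(2π)) with the ℓ^2 sum of its Fourier coefficients: (1/(2π)) ∫_0^{2π} |f|^2 = Σ |c_n|^2.
Compute the left side: (1/(2π)) [∫_0^π 3^2 dx + ∫_π^{2π} (-11)^2 dx] = (1/(2π)) · (9π + 121π) = (9 + 121)/2 = 65.
So Σ_{n ∈ Z} |c_n|^2 = 65.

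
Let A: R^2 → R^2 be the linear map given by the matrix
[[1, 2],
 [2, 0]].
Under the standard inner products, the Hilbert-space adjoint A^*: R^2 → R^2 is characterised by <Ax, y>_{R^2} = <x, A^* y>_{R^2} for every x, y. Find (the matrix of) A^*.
A^* = A^T =
[[1, 2],
 [2, 0]]

For real matrices with standard dot products, the defining identity <Ax, y> = <x, A^* y> gives (Ax)^T y = x^T (A^*) y, i.e. x^T A^T y = x^T (A^*) y. Since this holds for all x, y, we must have A^* = A^T. Therefore
A^* =
[[1, 2],
 [2, 0]].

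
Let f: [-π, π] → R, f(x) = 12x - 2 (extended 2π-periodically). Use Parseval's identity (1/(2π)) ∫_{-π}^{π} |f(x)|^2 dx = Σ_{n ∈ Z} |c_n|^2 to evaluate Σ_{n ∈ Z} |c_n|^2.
Σ |c_n|^2 = 48π^2 + 4

Expand and integrate term by term over [-π, π]:
  ∫ (12x)^2 dx = 144·(2π^3/3); ∫ 2·12·(-2)·x dx = 0 (odd integrand); ∫ (-2)^2 dx = 4·2π.
So (1/(2π)) ∫_{-π}^{π} (12x - 2)^2 dx = 144π^2/3 + 4 = 48π^2 + 4.
Parseval ⇒ Σ |c_n|^2 = 48π^2 + 4.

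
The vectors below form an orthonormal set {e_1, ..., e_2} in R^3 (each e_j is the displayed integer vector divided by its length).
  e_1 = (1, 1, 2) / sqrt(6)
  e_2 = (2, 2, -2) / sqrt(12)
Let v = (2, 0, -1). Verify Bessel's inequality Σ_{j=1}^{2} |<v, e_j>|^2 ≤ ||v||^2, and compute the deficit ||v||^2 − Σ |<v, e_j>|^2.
Σ |<v, e_j>|^2 = 3; ||v||^2 = 5; deficit = 2

Write each e_j = u_j / sqrt(<u_j, u_j>) where u_j is the displayed integer vector. Then <v, e_j> = <v, u_j> / sqrt(<u_j, u_j>), so |<v, e_j>|^2 = <v, u_j>^2 / <u_j, u_j>.
Coefficients: <v, e_1> = 0/sqrt(6), <v, e_2> = 6/sqrt(12).
Square and sum: Σ |<v, e_j>|^2 = 3.
Compute ||v||^2 = v·v = 5.
Deficit = 5 − 3 = 2 ≥ 0, confirming Bessel's inequality. (The deficit equals ||v − Σ <v,e_j> e_j||^2, the squared distance from v to span{e_j}.)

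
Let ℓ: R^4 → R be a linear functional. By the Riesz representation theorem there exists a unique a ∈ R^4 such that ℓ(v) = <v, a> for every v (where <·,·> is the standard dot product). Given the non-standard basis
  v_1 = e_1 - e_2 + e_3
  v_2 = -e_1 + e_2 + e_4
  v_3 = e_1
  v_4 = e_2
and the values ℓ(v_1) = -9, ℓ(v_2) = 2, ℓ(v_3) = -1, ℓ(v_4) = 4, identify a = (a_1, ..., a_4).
a = (-1, 4, -4, -3)

Write a = (a_1, ..., a_4) in the standard basis. For each basis vector v_i, ℓ(v_i) = <v_i, a> is a linear equation in the a_j's. Collect the n equations into a matrix system V a = ℓ, where row i of V is v_i (expressed in the standard basis). Since V is invertible (lower-triangular with 1s on the diagonal, up to permutation), solve by back-substitution:
  V =
[[1, -1, 1, 0],
 [-1, 1, 0, 1],
 [1, 0, 0, 0],
 [0, 1, 0, 0]]
  V a = (-9, 2, -1, 4)
Solving gives a = (-1, 4, -4, -3).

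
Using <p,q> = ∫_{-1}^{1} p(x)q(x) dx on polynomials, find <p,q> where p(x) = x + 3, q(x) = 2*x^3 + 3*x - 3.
<p,q> = -76/5

Expand the product: p(x)·q(x) = 2*x^4 + 6*x^3 + 3*x^2 + 6*x - 9.
∫_{-1}^{1} of each monomial x^k gives [2/(k+1) if k even, 0 if k odd]. Integrating term-by-term (or equivalently evaluating the antiderivative F(x) = 2*x^5/5 + 3*x^4/2 + x^3 + 3*x^2 - 9*x at the endpoints):
  F(1) − F(−1) = -31/10 − (121/10) = -76/5.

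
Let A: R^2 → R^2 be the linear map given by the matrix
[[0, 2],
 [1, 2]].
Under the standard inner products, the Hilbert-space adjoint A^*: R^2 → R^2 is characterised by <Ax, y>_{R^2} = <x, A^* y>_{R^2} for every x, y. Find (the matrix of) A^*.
A^* = A^T =
[[0, 1],
 [2, 2]]

For real matrices with standard dot products, the defining identity <Ax, y> = <x, A^* y> gives (Ax)^T y = x^T (A^*) y, i.e. x^T A^T y = x^T (A^*) y. Since this holds for all x, y, we must have A^* = A^T. Therefore
A^* =
[[0, 1],
 [2, 2]].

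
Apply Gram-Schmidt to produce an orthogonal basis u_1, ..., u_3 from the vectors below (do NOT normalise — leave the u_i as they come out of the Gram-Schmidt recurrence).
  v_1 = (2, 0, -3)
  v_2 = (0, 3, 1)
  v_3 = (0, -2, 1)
Orthogonal basis:
  u_1 = (2, 0, -3)
  u_2 = (6/13, 3, 4/13)
  u_3 = (90/121, -20/121, 60/121)

Apply the Gram-Schmidt recurrence
  u_1 = v_1
  u_i = v_i − Σ_{j<i} ((v_i · u_j) / (u_j · u_j)) · u_j.

Step by step this gives:
  u_1 = (2, 0, -3)
  u_2 = (6/13, 3, 4/13)
  u_3 = (90/121, -20/121, 60/121)

Orthogonality check:
  u_2 · u_1 = 0 (should be 0)
  u_3 · u_1 = 0 (should be 0)
  u_3 · u_2 = 0 (should be 0)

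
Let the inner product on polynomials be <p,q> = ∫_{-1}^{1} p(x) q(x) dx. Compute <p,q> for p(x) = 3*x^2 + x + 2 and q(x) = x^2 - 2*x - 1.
<p,q> = -24/5

Expand the product: p(x)·q(x) = 3*x^4 - 5*x^3 - 3*x^2 - 5*x - 2.
∫_{-1}^{1} of each monomial x^k gives [2/(k+1) if k even, 0 if k odd]. Integrating term-by-term (or equivalently evaluating the antiderivative F(x) = 3*x^5/5 - 5*x^4/4 - x^3 - 5*x^2/2 - 2*x at the endpoints):
  F(1) − F(−1) = -123/20 − (-27/20) = -24/5.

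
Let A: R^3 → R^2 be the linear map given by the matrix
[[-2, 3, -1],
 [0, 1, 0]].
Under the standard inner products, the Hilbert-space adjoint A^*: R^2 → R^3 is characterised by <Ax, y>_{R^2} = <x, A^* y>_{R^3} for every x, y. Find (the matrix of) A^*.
A^* = A^T =
[[-2, 0],
 [3, 1],
 [-1, 0]]

For real matrices with standard dot products, the defining identity <Ax, y> = <x, A^* y> gives (Ax)^T y = x^T (A^*) y, i.e. x^T A^T y = x^T (A^*) y. Since this holds for all x, y, we must have A^* = A^T. Therefore
A^* =
[[-2, 0],
 [3, 1],
 [-1, 0]].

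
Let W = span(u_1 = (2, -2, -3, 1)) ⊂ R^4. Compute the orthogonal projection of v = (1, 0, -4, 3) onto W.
proj_W(v) = (17/9, -17/9, -17/6, 17/18)

Set up U = [u_1 | ... | u_1] ∈ R^(4×1). The projector onto W = col(U) is P = U (U^T U)^(-1) U^T.
Compute U^T U =
  [18],
and U^T v = (17).
Solve U^T U · c = U^T v for the coefficients: c = (17/18). The projection is proj_W(v) = U c.
Check: (v - proj_W(v)) · u_1 = 0  (should be 0).
Result: proj_W(v) = (17/9, -17/9, -17/6, 17/18).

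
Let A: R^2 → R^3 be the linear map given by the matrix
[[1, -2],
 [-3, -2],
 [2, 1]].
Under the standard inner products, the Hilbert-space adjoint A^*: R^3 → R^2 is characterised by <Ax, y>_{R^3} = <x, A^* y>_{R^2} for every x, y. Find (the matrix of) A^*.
A^* = A^T =
[[1, -3, 2],
 [-2, -2, 1]]

For real matrices with standard dot products, the defining identity <Ax, y> = <x, A^* y> gives (Ax)^T y = x^T (A^*) y, i.e. x^T A^T y = x^T (A^*) y. Since this holds for all x, y, we must have A^* = A^T. Therefore
A^* =
[[1, -3, 2],
 [-2, -2, 1]].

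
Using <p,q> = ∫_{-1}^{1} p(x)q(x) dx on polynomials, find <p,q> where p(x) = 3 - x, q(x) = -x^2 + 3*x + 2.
<p,q> = 8

Expand the product: p(x)·q(x) = x^3 - 6*x^2 + 7*x + 6.
∫_{-1}^{1} of each monomial x^k gives [2/(k+1) if k even, 0 if k odd]. Integrating term-by-term (or equivalently evaluating the antiderivative F(x) = x^4/4 - 2*x^3 + 7*x^2/2 + 6*x at the endpoints):
  F(1) − F(−1) = 31/4 − (-1/4) = 8.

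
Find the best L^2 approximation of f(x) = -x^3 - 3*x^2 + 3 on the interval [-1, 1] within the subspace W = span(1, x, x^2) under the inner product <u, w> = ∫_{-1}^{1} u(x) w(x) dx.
g(x) = -3*x^2 - 3*x/5 + 3

The best approximation g ∈ W is the orthogonal projection of f onto W. Writing g = a_0 + a_1 x + a_2 x^2, the coefficients solve the normal equations G · a = b where
  G_{ij} = <φ_i, φ_j> and b_i = <f, φ_i>, with φ_0 = 1, φ_1 = x, φ_2 = x^2.
G =
  [2, 0, 2/3]
  [0, 2/3, 0]
  [2/3, 0, 2/5],
b = (4, -2/5, 4/5).
Solving gives a_0 = 3, a_1 = -3/5, a_2 = -3, so
  g(x) = -3*x^2 - 3*x/5 + 3.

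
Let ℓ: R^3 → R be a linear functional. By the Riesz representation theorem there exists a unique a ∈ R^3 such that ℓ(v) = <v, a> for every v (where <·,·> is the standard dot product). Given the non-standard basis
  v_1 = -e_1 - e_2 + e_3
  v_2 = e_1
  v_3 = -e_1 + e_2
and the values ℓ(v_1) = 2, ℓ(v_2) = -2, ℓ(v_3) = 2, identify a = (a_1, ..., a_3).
a = (-2, 0, 0)

Write a = (a_1, ..., a_3) in the standard basis. For each basis vector v_i, ℓ(v_i) = <v_i, a> is a linear equation in the a_j's. Collect the n equations into a matrix system V a = ℓ, where row i of V is v_i (expressed in the standard basis). Since V is invertible (lower-triangular with 1s on the diagonal, up to permutation), solve by back-substitution:
  V =
[[-1, -1, 1],
 [1, 0, 0],
 [-1, 1, 0]]
  V a = (2, -2, 2)
Solving gives a = (-2, 0, 0).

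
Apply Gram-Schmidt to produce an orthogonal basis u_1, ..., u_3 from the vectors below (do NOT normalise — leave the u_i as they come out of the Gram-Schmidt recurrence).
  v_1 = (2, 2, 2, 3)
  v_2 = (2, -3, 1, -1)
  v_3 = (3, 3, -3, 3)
Orthogonal basis:
  u_1 = (2, 2, 2, 3)
  u_2 = (16/7, -19/7, 9/7, -4/7)
  u_3 = (45/17, 5/17, -65/17, 10/17)

Apply the Gram-Schmidt recurrence
  u_1 = v_1
  u_i = v_i − Σ_{j<i} ((v_i · u_j) / (u_j · u_j)) · u_j.

Step by step this gives:
  u_1 = (2, 2, 2, 3)
  u_2 = (16/7, -19/7, 9/7, -4/7)
  u_3 = (45/17, 5/17, -65/17, 10/17)

Orthogonality check:
  u_2 · u_1 = 0 (should be 0)
  u_3 · u_1 = 0 (should be 0)
  u_3 · u_2 = 0 (should be 0)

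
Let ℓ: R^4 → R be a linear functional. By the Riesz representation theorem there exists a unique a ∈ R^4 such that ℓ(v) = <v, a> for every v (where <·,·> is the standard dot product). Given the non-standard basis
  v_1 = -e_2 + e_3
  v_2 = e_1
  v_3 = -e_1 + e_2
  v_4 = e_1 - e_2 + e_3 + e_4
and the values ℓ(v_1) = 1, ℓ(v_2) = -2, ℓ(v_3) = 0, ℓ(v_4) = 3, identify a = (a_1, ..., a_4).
a = (-2, -2, -1, 4)

Write a = (a_1, ..., a_4) in the standard basis. For each basis vector v_i, ℓ(v_i) = <v_i, a> is a linear equation in the a_j's. Collect the n equations into a matrix system V a = ℓ, where row i of V is v_i (expressed in the standard basis). Since V is invertible (lower-triangular with 1s on the diagonal, up to permutation), solve by back-substitution:
  V =
[[0, -1, 1, 0],
 [1, 0, 0, 0],
 [-1, 1, 0, 0],
 [1, -1, 1, 1]]
  V a = (1, -2, 0, 3)
Solving gives a = (-2, -2, -1, 4).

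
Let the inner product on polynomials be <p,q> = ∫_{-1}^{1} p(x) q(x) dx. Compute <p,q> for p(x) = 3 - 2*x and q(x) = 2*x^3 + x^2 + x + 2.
<p,q> = 166/15

Expand the product: p(x)·q(x) = -4*x^4 + 4*x^3 + x^2 - x + 6.
∫_{-1}^{1} of each monomial x^k gives [2/(k+1) if k even, 0 if k odd]. Integrating term-by-term (or equivalently evaluating the antiderivative F(x) = -4*x^5/5 + x^4 + x^3/3 - x^2/2 + 6*x at the endpoints):
  F(1) − F(−1) = 181/30 − (-151/30) = 166/15.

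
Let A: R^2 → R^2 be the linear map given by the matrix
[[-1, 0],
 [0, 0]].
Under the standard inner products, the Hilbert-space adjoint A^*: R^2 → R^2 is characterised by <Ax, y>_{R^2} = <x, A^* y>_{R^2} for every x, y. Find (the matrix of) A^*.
A^* = A^T =
[[-1, 0],
 [0, 0]]

For real matrices with standard dot products, the defining identity <Ax, y> = <x, A^* y> gives (Ax)^T y = x^T (A^*) y, i.e. x^T A^T y = x^T (A^*) y. Since this holds for all x, y, we must have A^* = A^T. Therefore
A^* =
[[-1, 0],
 [0, 0]].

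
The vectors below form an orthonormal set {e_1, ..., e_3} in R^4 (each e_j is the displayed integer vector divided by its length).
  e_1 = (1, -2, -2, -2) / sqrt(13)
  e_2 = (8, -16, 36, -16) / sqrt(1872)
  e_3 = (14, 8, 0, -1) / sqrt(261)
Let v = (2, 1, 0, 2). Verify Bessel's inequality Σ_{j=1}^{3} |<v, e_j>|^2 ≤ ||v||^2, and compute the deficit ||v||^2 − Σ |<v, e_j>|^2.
Σ |<v, e_j>|^2 = 180/29; ||v||^2 = 9; deficit = 81/29

Write each e_j = u_j / sqrt(<u_j, u_j>) where u_j is the displayed integer vector. Then <v, e_j> = <v, u_j> / sqrt(<u_j, u_j>), so |<v, e_j>|^2 = <v, u_j>^2 / <u_j, u_j>.
Coefficients: <v, e_1> = -4/sqrt(13), <v, e_2> = -32/sqrt(1872), <v, e_3> = 34/sqrt(261).
Square and sum: Σ |<v, e_j>|^2 = 180/29.
Compute ||v||^2 = v·v = 9.
Deficit = 9 − 180/29 = 81/29 ≥ 0, confirming Bessel's inequality. (The deficit equals ||v − Σ <v,e_j> e_j||^2, the squared distance from v to span{e_j}.)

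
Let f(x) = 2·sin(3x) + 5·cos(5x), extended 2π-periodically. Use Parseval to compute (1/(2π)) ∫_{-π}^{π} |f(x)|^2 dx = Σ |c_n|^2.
Σ |c_n|^2 = 29/2

Expand |f|^2 and use orthogonality of {sin(nx), cos(mx)} on [-π, π]:
  ∫_{-π}^{π} sin(nx)^2 dx = π, ∫ cos(mx)^2 dx = π, and cross terms integrate to 0.
So ∫_{-π}^{π} f(x)^2 dx = 2^2 · π + 5^2 · π = (4 + 25)π.
Divide by 2π: (4 + 25)/2 = 29/2.
By Parseval, this equals Σ |c_n|^2.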